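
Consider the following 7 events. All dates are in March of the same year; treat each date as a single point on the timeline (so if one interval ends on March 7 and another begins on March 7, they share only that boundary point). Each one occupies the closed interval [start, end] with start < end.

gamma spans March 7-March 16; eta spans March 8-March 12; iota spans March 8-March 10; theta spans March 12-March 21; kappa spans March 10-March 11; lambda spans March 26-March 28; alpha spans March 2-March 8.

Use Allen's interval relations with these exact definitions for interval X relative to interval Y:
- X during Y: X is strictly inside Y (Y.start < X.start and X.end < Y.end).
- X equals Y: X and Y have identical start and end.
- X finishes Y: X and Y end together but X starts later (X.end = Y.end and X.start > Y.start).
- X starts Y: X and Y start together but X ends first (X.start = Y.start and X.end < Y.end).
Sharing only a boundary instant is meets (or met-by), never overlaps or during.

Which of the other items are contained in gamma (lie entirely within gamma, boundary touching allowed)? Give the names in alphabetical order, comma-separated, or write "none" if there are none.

Target gamma = [March 7, March 16].
alpha [March 2, March 8] → overlaps → no.
eta [March 8, March 12] → during → yes.
iota [March 8, March 10] → during → yes.
kappa [March 10, March 11] → during → yes.
lambda [March 26, March 28] → after → no.
theta [March 12, March 21] → overlapped-by → no.
Result: eta, iota, kappa.

eta, iota, kappa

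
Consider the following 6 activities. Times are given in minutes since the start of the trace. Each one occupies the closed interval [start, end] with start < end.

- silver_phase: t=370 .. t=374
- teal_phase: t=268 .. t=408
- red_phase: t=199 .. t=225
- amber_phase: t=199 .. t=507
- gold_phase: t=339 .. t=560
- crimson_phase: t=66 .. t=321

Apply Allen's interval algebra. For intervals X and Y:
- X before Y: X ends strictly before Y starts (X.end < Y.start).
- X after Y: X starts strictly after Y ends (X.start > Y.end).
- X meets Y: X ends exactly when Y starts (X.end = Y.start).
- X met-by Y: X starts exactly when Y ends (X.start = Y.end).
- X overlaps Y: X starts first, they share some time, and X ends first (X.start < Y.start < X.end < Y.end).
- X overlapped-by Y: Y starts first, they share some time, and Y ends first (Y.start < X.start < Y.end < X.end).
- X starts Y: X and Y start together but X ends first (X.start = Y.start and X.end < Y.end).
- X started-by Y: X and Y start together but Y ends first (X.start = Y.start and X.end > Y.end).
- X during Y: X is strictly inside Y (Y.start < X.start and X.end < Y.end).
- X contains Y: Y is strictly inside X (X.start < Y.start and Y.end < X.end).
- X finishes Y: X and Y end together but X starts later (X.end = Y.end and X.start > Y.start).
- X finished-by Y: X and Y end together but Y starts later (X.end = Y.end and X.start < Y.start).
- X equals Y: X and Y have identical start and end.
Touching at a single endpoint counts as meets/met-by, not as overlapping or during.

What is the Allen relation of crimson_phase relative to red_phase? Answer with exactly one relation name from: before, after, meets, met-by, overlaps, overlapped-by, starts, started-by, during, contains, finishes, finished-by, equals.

contains

crimson_phase = [t=66, t=321]; red_phase = [t=199, t=225].
Compare endpoints: crimson_phase.start < red_phase.start, crimson_phase.start < red_phase.end, crimson_phase.end > red_phase.start, crimson_phase.end > red_phase.end.
That pattern is 'contains'.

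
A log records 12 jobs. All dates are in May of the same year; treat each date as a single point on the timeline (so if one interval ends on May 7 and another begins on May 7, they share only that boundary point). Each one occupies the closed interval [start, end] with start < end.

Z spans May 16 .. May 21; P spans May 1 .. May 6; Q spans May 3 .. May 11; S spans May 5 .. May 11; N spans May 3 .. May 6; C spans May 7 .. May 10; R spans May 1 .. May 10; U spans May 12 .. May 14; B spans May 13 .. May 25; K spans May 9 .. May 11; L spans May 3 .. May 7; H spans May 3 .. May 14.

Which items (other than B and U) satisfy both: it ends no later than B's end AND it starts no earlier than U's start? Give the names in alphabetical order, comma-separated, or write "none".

Z

Conditions: its end is no later than B's end (X.end <= May 25) AND its start is no earlier than U's start (X.start >= May 12).
C: end May 10 <= May 25? ✓; start May 7 >= May 12? ✗ → no.
H: end May 14 <= May 25? ✓; start May 3 >= May 12? ✗ → no.
K: end May 11 <= May 25? ✓; start May 9 >= May 12? ✗ → no.
L: end May 7 <= May 25? ✓; start May 3 >= May 12? ✗ → no.
N: end May 6 <= May 25? ✓; start May 3 >= May 12? ✗ → no.
P: end May 6 <= May 25? ✓; start May 1 >= May 12? ✗ → no.
Q: end May 11 <= May 25? ✓; start May 3 >= May 12? ✗ → no.
R: end May 10 <= May 25? ✓; start May 1 >= May 12? ✗ → no.
S: end May 11 <= May 25? ✓; start May 5 >= May 12? ✗ → no.
Z: end May 21 <= May 25? ✓; start May 16 >= May 12? ✓ → yes.
Result: Z.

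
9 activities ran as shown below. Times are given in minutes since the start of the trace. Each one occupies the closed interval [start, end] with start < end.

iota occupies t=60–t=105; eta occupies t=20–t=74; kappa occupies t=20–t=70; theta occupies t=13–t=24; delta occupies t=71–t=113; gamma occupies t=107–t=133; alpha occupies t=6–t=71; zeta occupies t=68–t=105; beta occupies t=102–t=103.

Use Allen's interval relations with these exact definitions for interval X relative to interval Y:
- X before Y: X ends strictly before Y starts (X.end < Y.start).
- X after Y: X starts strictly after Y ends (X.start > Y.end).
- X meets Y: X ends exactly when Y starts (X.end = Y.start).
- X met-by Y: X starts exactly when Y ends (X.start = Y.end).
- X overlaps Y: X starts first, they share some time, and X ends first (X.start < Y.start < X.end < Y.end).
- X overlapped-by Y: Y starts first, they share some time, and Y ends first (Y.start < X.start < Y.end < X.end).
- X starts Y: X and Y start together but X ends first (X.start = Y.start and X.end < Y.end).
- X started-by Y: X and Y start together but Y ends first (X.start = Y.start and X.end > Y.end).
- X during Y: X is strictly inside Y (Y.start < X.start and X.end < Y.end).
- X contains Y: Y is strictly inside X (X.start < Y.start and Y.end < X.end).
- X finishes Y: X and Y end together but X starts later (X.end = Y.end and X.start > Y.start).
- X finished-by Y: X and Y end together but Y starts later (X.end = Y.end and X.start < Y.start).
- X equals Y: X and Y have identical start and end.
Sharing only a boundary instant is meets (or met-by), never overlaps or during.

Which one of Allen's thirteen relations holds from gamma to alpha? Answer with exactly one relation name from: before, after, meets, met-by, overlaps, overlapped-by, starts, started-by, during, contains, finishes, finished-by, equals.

gamma = [t=107, t=133]; alpha = [t=6, t=71].
Compare endpoints: gamma.start > alpha.start, gamma.start > alpha.end, gamma.end > alpha.start, gamma.end > alpha.end.
That pattern is 'after'.

after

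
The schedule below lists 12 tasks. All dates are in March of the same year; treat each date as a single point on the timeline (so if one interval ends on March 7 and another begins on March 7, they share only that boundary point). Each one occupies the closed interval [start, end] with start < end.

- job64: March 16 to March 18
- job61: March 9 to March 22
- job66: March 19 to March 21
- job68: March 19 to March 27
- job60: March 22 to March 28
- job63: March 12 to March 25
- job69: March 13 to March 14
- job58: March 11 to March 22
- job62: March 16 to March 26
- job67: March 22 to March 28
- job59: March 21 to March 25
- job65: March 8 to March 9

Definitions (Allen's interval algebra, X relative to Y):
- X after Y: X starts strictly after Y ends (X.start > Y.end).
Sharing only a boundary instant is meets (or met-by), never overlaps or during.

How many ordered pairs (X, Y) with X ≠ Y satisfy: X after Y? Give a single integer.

Checking all 132 ordered pairs for relation 'after'; matching pairs in alphabetical order:
(job58, job65): job58 after job65 ✓
(job59, job64): job59 after job64 ✓
(job59, job65): job59 after job65 ✓
(job59, job69): job59 after job69 ✓
(job60, job64): job60 after job64 ✓
(job60, job65): job60 after job65 ✓
(job60, job66): job60 after job66 ✓
(job60, job69): job60 after job69 ✓
(job62, job65): job62 after job65 ✓
(job62, job69): job62 after job69 ✓
(job63, job65): job63 after job65 ✓
(job64, job65): job64 after job65 ✓
(job64, job69): job64 after job69 ✓
(job66, job64): job66 after job64 ✓
(job66, job65): job66 after job65 ✓
(job66, job69): job66 after job69 ✓
(job67, job64): job67 after job64 ✓
(job67, job65): job67 after job65 ✓
(job67, job66): job67 after job66 ✓
(job67, job69): job67 after job69 ✓
(job68, job64): job68 after job64 ✓
(job68, job65): job68 after job65 ✓
(job68, job69): job68 after job69 ✓
(job69, job65): job69 after job65 ✓
Count: 24.

24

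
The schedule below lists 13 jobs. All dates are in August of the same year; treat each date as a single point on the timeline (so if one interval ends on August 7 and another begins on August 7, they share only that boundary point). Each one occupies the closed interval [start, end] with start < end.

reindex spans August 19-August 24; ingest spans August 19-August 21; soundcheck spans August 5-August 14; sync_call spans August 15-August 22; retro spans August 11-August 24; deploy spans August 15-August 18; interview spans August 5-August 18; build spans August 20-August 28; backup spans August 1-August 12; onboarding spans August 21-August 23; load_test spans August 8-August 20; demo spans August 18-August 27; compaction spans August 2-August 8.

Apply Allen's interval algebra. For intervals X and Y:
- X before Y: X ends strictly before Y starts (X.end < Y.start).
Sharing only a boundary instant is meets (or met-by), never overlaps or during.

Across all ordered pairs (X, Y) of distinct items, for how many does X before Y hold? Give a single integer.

31

Checking all 156 ordered pairs for relation 'before'; matching pairs in alphabetical order:
(backup, build): backup before build ✓
(backup, demo): backup before demo ✓
(backup, deploy): backup before deploy ✓
(backup, ingest): backup before ingest ✓
(backup, onboarding): backup before onboarding ✓
(backup, reindex): backup before reindex ✓
(backup, sync_call): backup before sync_call ✓
(compaction, build): compaction before build ✓
(compaction, demo): compaction before demo ✓
(compaction, deploy): compaction before deploy ✓
(compaction, ingest): compaction before ingest ✓
(compaction, onboarding): compaction before onboarding ✓
(compaction, reindex): compaction before reindex ✓
(compaction, retro): compaction before retro ✓
(compaction, sync_call): compaction before sync_call ✓
(deploy, build): deploy before build ✓
(deploy, ingest): deploy before ingest ✓
(deploy, onboarding): deploy before onboarding ✓
(deploy, reindex): deploy before reindex ✓
(interview, build): interview before build ✓
(interview, ingest): interview before ingest ✓
(interview, onboarding): interview before onboarding ✓
(interview, reindex): interview before reindex ✓
(load_test, onboarding): load_test before onboarding ✓
... plus 7 further pairs not listed.
Count: 31.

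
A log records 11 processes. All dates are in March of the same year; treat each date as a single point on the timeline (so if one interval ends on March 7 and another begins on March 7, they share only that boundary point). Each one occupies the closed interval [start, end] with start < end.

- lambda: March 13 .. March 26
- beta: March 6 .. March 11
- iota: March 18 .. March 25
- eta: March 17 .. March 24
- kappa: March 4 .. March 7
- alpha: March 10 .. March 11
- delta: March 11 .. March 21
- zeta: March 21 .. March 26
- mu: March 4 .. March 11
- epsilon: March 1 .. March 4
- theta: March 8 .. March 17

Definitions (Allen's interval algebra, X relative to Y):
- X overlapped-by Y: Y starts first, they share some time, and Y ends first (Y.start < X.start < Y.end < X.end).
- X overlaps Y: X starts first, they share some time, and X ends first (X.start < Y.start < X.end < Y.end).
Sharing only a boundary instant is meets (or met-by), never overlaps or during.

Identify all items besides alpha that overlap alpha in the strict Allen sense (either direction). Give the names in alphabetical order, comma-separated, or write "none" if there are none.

none

Target alpha = [March 10, March 11].
beta [March 6, March 11] → finished-by → no.
delta [March 11, March 21] → met-by → no.
epsilon [March 1, March 4] → before → no.
eta [March 17, March 24] → after → no.
iota [March 18, March 25] → after → no.
kappa [March 4, March 7] → before → no.
lambda [March 13, March 26] → after → no.
mu [March 4, March 11] → finished-by → no.
theta [March 8, March 17] → contains → no.
zeta [March 21, March 26] → after → no.
Result: none.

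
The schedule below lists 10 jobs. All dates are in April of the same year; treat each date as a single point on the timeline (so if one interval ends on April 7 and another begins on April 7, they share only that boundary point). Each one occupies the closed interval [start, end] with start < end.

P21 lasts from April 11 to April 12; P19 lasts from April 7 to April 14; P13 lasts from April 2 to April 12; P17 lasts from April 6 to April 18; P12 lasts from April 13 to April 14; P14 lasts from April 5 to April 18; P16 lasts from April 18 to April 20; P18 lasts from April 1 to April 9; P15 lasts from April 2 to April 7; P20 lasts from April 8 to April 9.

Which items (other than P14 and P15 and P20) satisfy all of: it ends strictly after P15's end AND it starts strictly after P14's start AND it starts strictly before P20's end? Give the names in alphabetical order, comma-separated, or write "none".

Conditions: its end is strictly after P15's end (X.end > April 7) AND its start is strictly after P14's start (X.start > April 5) AND its start is strictly before P20's end (X.start < April 9).
P12: end April 14 > April 7? ✓; start April 13 > April 5? ✓; start April 13 < April 9? ✗ → no.
P13: end April 12 > April 7? ✓; start April 2 > April 5? ✗; start April 2 < April 9? ✓ → no.
P16: end April 20 > April 7? ✓; start April 18 > April 5? ✓; start April 18 < April 9? ✗ → no.
P17: end April 18 > April 7? ✓; start April 6 > April 5? ✓; start April 6 < April 9? ✓ → yes.
P18: end April 9 > April 7? ✓; start April 1 > April 5? ✗; start April 1 < April 9? ✓ → no.
P19: end April 14 > April 7? ✓; start April 7 > April 5? ✓; start April 7 < April 9? ✓ → yes.
P21: end April 12 > April 7? ✓; start April 11 > April 5? ✓; start April 11 < April 9? ✗ → no.
Result: P17, P19.

P17, P19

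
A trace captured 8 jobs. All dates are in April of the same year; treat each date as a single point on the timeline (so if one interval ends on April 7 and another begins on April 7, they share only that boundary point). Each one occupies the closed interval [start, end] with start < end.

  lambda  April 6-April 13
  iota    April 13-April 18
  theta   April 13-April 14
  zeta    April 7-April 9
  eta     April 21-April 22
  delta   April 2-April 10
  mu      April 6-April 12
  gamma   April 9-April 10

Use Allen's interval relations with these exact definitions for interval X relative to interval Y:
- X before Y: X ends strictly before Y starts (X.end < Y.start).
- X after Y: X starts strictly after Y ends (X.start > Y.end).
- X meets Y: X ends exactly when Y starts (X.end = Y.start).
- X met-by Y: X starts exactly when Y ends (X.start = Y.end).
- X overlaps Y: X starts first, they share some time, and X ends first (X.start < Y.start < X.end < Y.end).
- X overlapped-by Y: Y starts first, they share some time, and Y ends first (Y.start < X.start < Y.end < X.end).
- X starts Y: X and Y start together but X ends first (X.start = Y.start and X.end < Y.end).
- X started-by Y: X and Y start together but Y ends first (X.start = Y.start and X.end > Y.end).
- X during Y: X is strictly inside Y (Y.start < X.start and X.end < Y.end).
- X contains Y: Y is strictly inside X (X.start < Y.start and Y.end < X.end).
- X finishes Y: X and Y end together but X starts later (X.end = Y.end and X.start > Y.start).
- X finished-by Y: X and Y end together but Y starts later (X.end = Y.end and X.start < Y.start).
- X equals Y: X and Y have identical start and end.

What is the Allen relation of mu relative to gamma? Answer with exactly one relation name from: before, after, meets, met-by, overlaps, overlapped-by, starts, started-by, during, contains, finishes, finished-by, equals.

contains

mu = [April 6, April 12]; gamma = [April 9, April 10].
Compare endpoints: mu.start < gamma.start, mu.start < gamma.end, mu.end > gamma.start, mu.end > gamma.end.
That pattern is 'contains'.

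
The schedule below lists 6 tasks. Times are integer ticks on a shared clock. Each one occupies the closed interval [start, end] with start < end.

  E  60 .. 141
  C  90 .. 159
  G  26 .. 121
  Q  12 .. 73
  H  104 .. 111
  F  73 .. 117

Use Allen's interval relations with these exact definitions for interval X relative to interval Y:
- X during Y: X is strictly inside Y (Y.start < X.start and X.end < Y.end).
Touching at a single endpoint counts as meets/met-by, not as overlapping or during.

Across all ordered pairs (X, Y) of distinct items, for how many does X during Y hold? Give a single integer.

6

Checking all 30 ordered pairs for relation 'during'; matching pairs in alphabetical order:
(F, E): F during E ✓
(F, G): F during G ✓
(H, C): H during C ✓
(H, E): H during E ✓
(H, F): H during F ✓
(H, G): H during G ✓
Count: 6.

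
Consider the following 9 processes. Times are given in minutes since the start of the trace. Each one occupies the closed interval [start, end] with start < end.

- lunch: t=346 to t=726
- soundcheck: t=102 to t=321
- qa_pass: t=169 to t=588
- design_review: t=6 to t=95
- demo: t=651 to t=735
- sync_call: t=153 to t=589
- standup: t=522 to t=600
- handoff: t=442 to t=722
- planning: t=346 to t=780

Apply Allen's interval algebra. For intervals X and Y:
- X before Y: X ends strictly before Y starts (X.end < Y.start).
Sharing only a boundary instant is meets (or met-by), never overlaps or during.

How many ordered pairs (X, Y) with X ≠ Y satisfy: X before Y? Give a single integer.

Checking all 72 ordered pairs for relation 'before'; matching pairs in alphabetical order:
(design_review, demo): design_review before demo ✓
(design_review, handoff): design_review before handoff ✓
(design_review, lunch): design_review before lunch ✓
(design_review, planning): design_review before planning ✓
(design_review, qa_pass): design_review before qa_pass ✓
(design_review, soundcheck): design_review before soundcheck ✓
(design_review, standup): design_review before standup ✓
(design_review, sync_call): design_review before sync_call ✓
(qa_pass, demo): qa_pass before demo ✓
(soundcheck, demo): soundcheck before demo ✓
(soundcheck, handoff): soundcheck before handoff ✓
(soundcheck, lunch): soundcheck before lunch ✓
(soundcheck, planning): soundcheck before planning ✓
(soundcheck, standup): soundcheck before standup ✓
(standup, demo): standup before demo ✓
(sync_call, demo): sync_call before demo ✓
Count: 16.

16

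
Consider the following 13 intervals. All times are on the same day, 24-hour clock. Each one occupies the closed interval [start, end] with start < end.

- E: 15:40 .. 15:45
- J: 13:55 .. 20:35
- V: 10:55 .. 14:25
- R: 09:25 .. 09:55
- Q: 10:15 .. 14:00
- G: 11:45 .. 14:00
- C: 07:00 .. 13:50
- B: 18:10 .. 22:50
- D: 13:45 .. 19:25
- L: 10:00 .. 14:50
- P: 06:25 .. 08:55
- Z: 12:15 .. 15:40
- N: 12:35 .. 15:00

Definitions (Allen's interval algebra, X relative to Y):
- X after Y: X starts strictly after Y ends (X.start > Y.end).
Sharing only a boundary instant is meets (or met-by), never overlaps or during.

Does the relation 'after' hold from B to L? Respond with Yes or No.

B = [18:10, 22:50], L = [10:00, 14:50].
Actual relation of B to L: after.
Asked whether 'after' holds → Yes.

Yes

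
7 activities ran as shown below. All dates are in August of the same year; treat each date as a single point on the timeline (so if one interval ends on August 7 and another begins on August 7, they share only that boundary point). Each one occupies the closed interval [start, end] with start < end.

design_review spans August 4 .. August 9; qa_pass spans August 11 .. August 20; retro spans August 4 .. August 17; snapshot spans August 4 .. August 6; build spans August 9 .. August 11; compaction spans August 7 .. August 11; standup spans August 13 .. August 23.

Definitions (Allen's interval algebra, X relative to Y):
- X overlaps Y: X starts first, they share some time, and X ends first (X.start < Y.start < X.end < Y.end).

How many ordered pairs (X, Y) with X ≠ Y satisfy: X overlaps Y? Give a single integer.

Checking all 42 ordered pairs for relation 'overlaps'; matching pairs in alphabetical order:
(design_review, compaction): design_review overlaps compaction ✓
(qa_pass, standup): qa_pass overlaps standup ✓
(retro, qa_pass): retro overlaps qa_pass ✓
(retro, standup): retro overlaps standup ✓
Count: 4.

4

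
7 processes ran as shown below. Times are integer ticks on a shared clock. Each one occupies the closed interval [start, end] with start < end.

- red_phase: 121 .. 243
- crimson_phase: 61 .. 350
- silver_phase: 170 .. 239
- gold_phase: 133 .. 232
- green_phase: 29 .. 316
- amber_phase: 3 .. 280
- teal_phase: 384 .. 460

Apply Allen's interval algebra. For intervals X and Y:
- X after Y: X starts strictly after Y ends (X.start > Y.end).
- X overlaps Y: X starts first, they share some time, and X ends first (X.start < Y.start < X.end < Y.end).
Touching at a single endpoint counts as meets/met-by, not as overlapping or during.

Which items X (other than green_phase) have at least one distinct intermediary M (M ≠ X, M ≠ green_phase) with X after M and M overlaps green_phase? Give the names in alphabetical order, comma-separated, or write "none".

teal_phase

Target green_phase = [29, 316].
Intermediaries M with M overlaps green_phase: amber_phase.
Via amber_phase — items with X after amber_phase: teal_phase.
Union: teal_phase.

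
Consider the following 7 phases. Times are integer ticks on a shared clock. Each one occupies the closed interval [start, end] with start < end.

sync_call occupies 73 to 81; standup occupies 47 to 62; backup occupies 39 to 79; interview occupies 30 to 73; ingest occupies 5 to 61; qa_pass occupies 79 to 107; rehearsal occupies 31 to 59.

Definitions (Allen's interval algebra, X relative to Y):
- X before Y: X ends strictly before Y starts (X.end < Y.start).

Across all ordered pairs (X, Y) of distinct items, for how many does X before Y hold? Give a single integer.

Checking all 42 ordered pairs for relation 'before'; matching pairs in alphabetical order:
(ingest, qa_pass): ingest before qa_pass ✓
(ingest, sync_call): ingest before sync_call ✓
(interview, qa_pass): interview before qa_pass ✓
(rehearsal, qa_pass): rehearsal before qa_pass ✓
(rehearsal, sync_call): rehearsal before sync_call ✓
(standup, qa_pass): standup before qa_pass ✓
(standup, sync_call): standup before sync_call ✓
Count: 7.

7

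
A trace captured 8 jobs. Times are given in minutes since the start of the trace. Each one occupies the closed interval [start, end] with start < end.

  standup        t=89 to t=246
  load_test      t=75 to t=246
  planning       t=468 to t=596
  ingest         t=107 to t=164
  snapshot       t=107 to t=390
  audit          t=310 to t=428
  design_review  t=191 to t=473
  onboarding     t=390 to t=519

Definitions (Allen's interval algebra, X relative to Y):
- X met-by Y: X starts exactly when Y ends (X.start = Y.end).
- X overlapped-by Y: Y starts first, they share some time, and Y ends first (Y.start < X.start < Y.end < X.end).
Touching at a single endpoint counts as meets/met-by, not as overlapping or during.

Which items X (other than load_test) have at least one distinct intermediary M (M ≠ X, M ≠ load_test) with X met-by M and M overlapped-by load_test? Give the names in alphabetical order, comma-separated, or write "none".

onboarding

Target load_test = [t=75, t=246].
Intermediaries M with M overlapped-by load_test: design_review, snapshot.
Via design_review — items with X met-by design_review: none.
Via snapshot — items with X met-by snapshot: onboarding.
Union: onboarding.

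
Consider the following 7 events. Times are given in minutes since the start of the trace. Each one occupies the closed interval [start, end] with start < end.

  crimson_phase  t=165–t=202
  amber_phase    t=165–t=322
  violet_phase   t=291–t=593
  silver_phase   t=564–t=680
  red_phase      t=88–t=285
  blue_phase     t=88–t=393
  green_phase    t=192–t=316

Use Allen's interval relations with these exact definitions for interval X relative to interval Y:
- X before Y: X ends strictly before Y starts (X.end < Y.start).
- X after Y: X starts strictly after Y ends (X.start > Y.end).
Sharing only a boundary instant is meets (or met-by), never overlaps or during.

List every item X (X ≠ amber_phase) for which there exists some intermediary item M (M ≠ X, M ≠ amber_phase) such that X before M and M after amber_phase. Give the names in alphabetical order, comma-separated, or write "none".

Target amber_phase = [t=165, t=322].
Intermediaries M with M after amber_phase: silver_phase.
Via silver_phase — items with X before silver_phase: blue_phase, crimson_phase, green_phase, red_phase.
Union: blue_phase, crimson_phase, green_phase, red_phase.

blue_phase, crimson_phase, green_phase, red_phase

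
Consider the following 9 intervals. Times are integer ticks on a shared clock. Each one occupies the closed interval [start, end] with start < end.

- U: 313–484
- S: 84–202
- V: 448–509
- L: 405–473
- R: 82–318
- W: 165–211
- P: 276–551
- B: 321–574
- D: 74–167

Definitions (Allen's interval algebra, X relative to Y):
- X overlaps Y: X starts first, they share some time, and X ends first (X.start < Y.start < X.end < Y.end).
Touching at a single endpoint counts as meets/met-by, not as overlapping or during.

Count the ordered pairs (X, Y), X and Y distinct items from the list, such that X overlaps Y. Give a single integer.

Checking all 72 ordered pairs for relation 'overlaps'; matching pairs in alphabetical order:
(D, R): D overlaps R ✓
(D, S): D overlaps S ✓
(D, W): D overlaps W ✓
(L, V): L overlaps V ✓
(P, B): P overlaps B ✓
(R, P): R overlaps P ✓
(R, U): R overlaps U ✓
(S, W): S overlaps W ✓
(U, B): U overlaps B ✓
(U, V): U overlaps V ✓
Count: 10.

10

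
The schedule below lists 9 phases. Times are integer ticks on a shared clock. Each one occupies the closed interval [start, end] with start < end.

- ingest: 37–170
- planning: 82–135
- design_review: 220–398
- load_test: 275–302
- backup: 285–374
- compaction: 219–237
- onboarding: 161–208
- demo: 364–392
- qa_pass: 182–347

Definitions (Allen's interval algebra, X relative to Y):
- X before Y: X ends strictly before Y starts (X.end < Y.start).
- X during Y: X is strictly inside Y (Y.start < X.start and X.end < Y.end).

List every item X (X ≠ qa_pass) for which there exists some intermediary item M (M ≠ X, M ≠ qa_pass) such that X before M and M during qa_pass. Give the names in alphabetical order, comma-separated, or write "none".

Target qa_pass = [182, 347].
Intermediaries M with M during qa_pass: compaction, load_test.
Via compaction — items with X before compaction: ingest, onboarding, planning.
Via load_test — items with X before load_test: compaction, ingest, onboarding, planning.
Union: compaction, ingest, onboarding, planning.

compaction, ingest, onboarding, planning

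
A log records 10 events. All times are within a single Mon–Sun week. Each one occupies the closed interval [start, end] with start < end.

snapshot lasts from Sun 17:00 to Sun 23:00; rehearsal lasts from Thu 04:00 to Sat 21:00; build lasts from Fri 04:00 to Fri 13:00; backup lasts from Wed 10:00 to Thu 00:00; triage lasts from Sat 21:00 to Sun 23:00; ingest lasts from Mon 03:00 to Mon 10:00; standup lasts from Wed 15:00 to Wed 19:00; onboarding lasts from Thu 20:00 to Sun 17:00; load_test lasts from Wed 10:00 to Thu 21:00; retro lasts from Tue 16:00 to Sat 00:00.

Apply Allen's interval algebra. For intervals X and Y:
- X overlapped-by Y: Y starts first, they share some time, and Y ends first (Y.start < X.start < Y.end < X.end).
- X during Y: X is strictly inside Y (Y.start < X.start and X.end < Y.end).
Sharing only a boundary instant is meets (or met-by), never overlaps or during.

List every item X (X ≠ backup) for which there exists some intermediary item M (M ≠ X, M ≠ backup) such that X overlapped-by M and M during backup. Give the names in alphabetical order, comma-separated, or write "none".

none

Target backup = [Wed 10:00, Thu 00:00].
Intermediaries M with M during backup: standup.
Via standup — items with X overlapped-by standup: none.
Union: none.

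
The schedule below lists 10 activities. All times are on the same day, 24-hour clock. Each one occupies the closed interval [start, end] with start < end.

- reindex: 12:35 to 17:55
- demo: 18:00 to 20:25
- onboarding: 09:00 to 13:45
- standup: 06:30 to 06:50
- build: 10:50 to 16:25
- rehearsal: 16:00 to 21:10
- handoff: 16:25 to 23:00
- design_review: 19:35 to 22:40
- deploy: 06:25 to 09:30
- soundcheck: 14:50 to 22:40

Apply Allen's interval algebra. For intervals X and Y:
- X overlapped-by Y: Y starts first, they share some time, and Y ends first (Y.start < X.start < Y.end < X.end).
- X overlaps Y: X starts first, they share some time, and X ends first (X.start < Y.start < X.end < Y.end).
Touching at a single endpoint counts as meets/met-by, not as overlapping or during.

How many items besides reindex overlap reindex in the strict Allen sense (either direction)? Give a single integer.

Target reindex = [12:35, 17:55].
build [10:50, 16:25] → overlaps → counts.
demo [18:00, 20:25] → after → no.
deploy [06:25, 09:30] → before → no.
design_review [19:35, 22:40] → after → no.
handoff [16:25, 23:00] → overlapped-by → counts.
onboarding [09:00, 13:45] → overlaps → counts.
rehearsal [16:00, 21:10] → overlapped-by → counts.
soundcheck [14:50, 22:40] → overlapped-by → counts.
standup [06:30, 06:50] → before → no.
Total: 5.

5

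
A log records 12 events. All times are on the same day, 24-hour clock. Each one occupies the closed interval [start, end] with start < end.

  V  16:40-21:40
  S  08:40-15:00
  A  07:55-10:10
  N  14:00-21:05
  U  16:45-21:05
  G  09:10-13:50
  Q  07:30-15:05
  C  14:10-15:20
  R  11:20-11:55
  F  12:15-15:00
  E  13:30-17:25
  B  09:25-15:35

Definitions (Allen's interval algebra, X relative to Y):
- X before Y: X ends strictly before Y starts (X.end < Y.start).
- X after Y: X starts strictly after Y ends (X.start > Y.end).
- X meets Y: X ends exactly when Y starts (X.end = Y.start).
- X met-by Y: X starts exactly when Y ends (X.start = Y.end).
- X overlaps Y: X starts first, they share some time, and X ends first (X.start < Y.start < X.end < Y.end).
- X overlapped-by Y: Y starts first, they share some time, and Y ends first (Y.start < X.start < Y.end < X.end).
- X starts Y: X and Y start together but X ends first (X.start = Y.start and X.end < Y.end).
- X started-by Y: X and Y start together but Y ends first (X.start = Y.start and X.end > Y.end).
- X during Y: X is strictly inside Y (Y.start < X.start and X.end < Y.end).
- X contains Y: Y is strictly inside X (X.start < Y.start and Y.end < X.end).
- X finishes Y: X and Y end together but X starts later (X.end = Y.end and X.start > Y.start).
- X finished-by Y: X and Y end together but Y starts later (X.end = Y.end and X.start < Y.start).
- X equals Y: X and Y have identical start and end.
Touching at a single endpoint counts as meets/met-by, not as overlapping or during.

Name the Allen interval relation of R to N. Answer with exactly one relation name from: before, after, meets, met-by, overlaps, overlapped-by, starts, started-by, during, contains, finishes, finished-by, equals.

R = [11:20, 11:55]; N = [14:00, 21:05].
Compare endpoints: R.start < N.start, R.start < N.end, R.end < N.start, R.end < N.end.
That pattern is 'before'.

before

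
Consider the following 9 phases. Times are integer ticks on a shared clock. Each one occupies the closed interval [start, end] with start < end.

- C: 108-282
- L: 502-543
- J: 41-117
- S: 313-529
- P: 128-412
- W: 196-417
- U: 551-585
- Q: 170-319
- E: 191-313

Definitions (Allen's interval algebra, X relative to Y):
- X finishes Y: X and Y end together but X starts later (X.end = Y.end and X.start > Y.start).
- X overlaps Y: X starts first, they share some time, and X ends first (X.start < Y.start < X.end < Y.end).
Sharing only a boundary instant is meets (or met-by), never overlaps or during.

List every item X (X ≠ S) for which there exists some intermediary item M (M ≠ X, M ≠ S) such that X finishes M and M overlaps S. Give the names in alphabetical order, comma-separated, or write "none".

Target S = [313, 529].
Intermediaries M with M overlaps S: P, Q, W.
Via P — items with X finishes P: none.
Via Q — items with X finishes Q: none.
Via W — items with X finishes W: none.
Union: none.

none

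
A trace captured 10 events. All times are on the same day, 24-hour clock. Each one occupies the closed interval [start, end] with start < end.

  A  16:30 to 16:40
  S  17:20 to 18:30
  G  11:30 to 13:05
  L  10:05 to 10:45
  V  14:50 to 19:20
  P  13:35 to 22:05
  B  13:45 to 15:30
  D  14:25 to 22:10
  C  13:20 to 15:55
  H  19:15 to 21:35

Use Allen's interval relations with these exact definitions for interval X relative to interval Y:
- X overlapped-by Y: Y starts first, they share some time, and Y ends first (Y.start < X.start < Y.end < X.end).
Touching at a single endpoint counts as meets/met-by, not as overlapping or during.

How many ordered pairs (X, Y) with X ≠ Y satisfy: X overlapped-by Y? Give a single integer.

7

Checking all 90 ordered pairs for relation 'overlapped-by'; matching pairs in alphabetical order:
(D, B): D overlapped-by B ✓
(D, C): D overlapped-by C ✓
(D, P): D overlapped-by P ✓
(H, V): H overlapped-by V ✓
(P, C): P overlapped-by C ✓
(V, B): V overlapped-by B ✓
(V, C): V overlapped-by C ✓
Count: 7.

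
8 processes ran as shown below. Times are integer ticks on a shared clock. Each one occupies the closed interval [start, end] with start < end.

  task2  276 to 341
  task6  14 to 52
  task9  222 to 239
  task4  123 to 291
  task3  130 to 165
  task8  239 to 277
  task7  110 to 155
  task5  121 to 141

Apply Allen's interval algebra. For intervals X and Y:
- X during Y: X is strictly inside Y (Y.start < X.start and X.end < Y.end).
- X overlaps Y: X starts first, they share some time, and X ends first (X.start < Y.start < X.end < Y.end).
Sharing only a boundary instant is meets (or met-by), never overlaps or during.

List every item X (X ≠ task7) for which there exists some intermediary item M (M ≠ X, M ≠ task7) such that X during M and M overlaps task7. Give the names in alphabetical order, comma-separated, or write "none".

none

Target task7 = [110, 155].
Intermediaries M with M overlaps task7: none.
Union: none.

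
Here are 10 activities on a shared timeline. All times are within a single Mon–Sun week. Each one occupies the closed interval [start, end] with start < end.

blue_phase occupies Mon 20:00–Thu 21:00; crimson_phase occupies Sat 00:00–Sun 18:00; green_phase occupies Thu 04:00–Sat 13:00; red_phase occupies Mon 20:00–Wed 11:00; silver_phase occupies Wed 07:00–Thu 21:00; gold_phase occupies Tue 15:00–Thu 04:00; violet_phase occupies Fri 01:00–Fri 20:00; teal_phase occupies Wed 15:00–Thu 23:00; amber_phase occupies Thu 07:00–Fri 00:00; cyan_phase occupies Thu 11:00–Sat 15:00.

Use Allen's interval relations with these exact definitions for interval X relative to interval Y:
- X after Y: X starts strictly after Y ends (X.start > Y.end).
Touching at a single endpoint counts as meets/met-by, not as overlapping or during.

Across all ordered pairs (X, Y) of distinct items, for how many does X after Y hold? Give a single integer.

19

Checking all 90 ordered pairs for relation 'after'; matching pairs in alphabetical order:
(amber_phase, gold_phase): amber_phase after gold_phase ✓
(amber_phase, red_phase): amber_phase after red_phase ✓
(crimson_phase, amber_phase): crimson_phase after amber_phase ✓
(crimson_phase, blue_phase): crimson_phase after blue_phase ✓
(crimson_phase, gold_phase): crimson_phase after gold_phase ✓
(crimson_phase, red_phase): crimson_phase after red_phase ✓
(crimson_phase, silver_phase): crimson_phase after silver_phase ✓
(crimson_phase, teal_phase): crimson_phase after teal_phase ✓
(crimson_phase, violet_phase): crimson_phase after violet_phase ✓
(cyan_phase, gold_phase): cyan_phase after gold_phase ✓
(cyan_phase, red_phase): cyan_phase after red_phase ✓
(green_phase, red_phase): green_phase after red_phase ✓
(teal_phase, red_phase): teal_phase after red_phase ✓
(violet_phase, amber_phase): violet_phase after amber_phase ✓
(violet_phase, blue_phase): violet_phase after blue_phase ✓
(violet_phase, gold_phase): violet_phase after gold_phase ✓
(violet_phase, red_phase): violet_phase after red_phase ✓
(violet_phase, silver_phase): violet_phase after silver_phase ✓
(violet_phase, teal_phase): violet_phase after teal_phase ✓
Count: 19.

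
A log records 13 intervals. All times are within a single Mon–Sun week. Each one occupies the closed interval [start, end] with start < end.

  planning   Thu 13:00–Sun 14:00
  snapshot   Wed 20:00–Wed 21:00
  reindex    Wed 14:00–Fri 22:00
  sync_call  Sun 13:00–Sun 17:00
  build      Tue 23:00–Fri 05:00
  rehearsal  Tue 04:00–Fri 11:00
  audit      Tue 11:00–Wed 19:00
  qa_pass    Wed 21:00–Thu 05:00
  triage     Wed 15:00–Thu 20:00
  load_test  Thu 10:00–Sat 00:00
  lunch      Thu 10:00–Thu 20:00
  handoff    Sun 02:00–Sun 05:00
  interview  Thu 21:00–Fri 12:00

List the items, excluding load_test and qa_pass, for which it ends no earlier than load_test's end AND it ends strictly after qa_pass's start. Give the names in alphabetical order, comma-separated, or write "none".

Conditions: its end is no earlier than load_test's end (X.end >= Sat 00:00) AND its end is strictly after qa_pass's start (X.end > Wed 21:00).
audit: end Wed 19:00 >= Sat 00:00? ✗; end Wed 19:00 > Wed 21:00? ✗ → no.
build: end Fri 05:00 >= Sat 00:00? ✗; end Fri 05:00 > Wed 21:00? ✓ → no.
handoff: end Sun 05:00 >= Sat 00:00? ✓; end Sun 05:00 > Wed 21:00? ✓ → yes.
interview: end Fri 12:00 >= Sat 00:00? ✗; end Fri 12:00 > Wed 21:00? ✓ → no.
lunch: end Thu 20:00 >= Sat 00:00? ✗; end Thu 20:00 > Wed 21:00? ✓ → no.
planning: end Sun 14:00 >= Sat 00:00? ✓; end Sun 14:00 > Wed 21:00? ✓ → yes.
rehearsal: end Fri 11:00 >= Sat 00:00? ✗; end Fri 11:00 > Wed 21:00? ✓ → no.
reindex: end Fri 22:00 >= Sat 00:00? ✗; end Fri 22:00 > Wed 21:00? ✓ → no.
snapshot: end Wed 21:00 >= Sat 00:00? ✗; end Wed 21:00 > Wed 21:00? ✗ → no.
sync_call: end Sun 17:00 >= Sat 00:00? ✓; end Sun 17:00 > Wed 21:00? ✓ → yes.
triage: end Thu 20:00 >= Sat 00:00? ✗; end Thu 20:00 > Wed 21:00? ✓ → no.
Result: handoff, planning, sync_call.

handoff, planning, sync_call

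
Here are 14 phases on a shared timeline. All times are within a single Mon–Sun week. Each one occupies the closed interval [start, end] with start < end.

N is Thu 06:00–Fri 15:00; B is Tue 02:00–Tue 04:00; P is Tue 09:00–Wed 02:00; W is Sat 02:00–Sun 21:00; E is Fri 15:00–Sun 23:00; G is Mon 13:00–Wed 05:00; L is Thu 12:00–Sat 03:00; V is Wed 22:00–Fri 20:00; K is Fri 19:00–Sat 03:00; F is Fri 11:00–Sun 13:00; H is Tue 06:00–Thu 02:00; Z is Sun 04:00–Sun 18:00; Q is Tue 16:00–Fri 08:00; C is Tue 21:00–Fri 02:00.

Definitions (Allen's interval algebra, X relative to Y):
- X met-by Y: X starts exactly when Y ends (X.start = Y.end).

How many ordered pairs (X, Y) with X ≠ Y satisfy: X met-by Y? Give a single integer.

1

Checking all 182 ordered pairs for relation 'met-by'; matching pairs in alphabetical order:
(E, N): E met-by N ✓
Count: 1.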